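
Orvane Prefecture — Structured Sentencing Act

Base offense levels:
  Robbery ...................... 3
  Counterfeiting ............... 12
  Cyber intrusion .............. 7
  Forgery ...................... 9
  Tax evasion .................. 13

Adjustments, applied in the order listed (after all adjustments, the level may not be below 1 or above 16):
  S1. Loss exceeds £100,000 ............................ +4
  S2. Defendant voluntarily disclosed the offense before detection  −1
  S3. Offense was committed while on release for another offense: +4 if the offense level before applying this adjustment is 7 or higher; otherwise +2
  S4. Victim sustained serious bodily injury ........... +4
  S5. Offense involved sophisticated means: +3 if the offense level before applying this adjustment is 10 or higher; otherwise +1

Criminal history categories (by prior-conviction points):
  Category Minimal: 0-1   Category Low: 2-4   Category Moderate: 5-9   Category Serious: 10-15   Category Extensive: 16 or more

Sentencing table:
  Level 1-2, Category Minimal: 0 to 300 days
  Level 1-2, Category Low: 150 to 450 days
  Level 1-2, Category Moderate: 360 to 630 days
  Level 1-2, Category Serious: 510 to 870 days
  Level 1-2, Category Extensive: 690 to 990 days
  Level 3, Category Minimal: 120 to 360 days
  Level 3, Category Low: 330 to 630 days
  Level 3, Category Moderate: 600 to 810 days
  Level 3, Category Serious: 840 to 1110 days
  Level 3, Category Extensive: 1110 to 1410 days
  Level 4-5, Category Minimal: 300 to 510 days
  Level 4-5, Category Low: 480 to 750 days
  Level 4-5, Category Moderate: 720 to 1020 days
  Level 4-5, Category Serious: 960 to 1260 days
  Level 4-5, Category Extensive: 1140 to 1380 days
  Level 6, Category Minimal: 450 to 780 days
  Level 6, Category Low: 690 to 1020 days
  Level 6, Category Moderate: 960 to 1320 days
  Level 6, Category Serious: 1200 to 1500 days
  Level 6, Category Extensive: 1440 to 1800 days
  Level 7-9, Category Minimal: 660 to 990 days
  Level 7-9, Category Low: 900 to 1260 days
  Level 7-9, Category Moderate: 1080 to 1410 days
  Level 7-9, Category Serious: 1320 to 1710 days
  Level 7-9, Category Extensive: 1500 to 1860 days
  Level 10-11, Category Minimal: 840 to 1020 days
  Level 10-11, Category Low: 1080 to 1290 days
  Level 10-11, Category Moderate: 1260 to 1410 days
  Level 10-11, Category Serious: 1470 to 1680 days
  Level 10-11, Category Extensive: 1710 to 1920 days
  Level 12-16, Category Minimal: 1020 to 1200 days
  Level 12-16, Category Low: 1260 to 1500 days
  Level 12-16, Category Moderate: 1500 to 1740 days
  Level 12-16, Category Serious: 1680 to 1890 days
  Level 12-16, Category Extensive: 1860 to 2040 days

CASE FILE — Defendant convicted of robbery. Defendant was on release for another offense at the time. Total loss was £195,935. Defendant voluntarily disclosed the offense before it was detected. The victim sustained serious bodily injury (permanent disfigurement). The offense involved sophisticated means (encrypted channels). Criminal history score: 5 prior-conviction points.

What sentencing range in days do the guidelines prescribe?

Base offense level for robbery: 3.
S1 applies: 3 + 4 = 7.
S2 applies: 7 − 1 = 6.
S3 applies (level before this adjustment is 6 < 7, so +2): 6 + 2 = 8.
S4 applies: 8 + 4 = 12.
S5 applies (level before this adjustment is 12 ≥ 10, so +3): 12 + 3 = 15.
Final offense level: 15.
Criminal history: 5 prior points → Category Moderate (5-9).
Level 15 falls in the 12-16 band.
Grid: Level 12-16 × Category Moderate = 1500-1740 days.

1500-1740 days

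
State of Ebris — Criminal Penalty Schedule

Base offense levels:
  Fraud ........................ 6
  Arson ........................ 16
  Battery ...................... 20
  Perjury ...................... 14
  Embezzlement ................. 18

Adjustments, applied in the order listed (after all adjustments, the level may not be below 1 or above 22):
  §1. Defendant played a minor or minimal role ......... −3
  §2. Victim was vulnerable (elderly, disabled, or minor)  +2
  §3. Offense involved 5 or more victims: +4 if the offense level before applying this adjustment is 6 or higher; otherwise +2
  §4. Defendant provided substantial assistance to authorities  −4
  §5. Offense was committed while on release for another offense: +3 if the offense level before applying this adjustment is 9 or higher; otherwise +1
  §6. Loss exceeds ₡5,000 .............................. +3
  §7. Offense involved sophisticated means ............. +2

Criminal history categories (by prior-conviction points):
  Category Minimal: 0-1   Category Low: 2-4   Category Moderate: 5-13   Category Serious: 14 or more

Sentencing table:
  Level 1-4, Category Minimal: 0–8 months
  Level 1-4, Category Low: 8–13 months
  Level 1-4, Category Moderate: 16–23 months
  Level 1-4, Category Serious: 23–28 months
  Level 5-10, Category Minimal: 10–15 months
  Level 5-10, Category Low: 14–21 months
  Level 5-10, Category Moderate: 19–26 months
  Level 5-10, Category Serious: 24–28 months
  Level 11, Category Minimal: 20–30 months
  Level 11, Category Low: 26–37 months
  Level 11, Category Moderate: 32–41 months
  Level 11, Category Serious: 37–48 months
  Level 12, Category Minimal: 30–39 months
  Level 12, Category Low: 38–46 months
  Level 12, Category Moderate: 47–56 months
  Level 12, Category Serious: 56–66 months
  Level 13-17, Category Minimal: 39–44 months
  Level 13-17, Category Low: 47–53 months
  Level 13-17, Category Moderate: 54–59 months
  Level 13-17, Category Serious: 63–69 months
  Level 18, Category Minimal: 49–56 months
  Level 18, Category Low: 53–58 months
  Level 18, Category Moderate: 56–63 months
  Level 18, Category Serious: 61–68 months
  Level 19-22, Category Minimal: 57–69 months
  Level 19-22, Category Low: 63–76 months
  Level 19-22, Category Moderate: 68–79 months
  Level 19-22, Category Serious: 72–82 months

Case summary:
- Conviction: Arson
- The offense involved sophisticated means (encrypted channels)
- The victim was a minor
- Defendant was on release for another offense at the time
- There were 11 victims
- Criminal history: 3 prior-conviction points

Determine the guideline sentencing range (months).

Base offense level for arson: 16.
§1 does not apply.
§2 applies: 16 + 2 = 18.
§3 applies (level before this adjustment is 18 ≥ 6, so +4): 18 + 4 = 22.
§4 does not apply.
§5 applies (level before this adjustment is 22 ≥ 9, so +3): 22 + 3 = 25.
§7 applies: 25 + 2 = 27.
Level 27 exceeds the maximum of 22; capped at 22.
Final offense level: 22.
Criminal history: 3 prior points → Category Low (2-4).
Level 22 falls in the 19-22 band.
Grid: Level 19-22 × Category Low = 63-76 months.

63-76 months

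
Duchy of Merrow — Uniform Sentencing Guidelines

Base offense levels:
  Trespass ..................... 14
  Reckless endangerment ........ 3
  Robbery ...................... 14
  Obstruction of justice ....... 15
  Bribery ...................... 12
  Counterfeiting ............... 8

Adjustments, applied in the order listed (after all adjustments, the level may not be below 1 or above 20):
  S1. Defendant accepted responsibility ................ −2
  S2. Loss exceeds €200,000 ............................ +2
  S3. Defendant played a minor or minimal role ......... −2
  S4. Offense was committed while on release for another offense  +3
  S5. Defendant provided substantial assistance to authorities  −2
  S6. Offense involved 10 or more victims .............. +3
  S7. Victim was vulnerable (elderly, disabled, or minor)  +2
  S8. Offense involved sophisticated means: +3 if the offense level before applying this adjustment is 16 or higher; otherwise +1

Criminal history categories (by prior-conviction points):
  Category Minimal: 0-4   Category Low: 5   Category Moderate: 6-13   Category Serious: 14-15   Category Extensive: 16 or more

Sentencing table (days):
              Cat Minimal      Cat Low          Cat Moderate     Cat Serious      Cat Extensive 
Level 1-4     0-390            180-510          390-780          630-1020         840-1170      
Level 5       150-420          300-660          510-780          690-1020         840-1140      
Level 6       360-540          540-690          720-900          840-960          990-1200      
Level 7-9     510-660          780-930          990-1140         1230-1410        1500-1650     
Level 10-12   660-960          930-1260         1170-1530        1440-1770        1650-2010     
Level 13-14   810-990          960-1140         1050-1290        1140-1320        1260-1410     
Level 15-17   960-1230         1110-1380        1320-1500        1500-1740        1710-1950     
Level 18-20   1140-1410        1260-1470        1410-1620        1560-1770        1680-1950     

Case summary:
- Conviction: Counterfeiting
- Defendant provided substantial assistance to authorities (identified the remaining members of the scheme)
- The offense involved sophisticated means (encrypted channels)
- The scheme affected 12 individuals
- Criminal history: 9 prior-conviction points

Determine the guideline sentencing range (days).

1170-1530 days

Base offense level for counterfeiting: 8.
S1 does not apply.
S2 does not apply.
S4 does not apply.
S5 applies: 8 − 2 = 6.
S6 applies: 6 + 3 = 9.
S8 applies (level before this adjustment is 9 < 16, so +1): 9 + 1 = 10.
Final offense level: 10.
Criminal history: 9 prior points → Category Moderate (6-13).
Level 10 falls in the 10-12 band.
Grid: Level 10-12 × Category Moderate = 1170-1530 days.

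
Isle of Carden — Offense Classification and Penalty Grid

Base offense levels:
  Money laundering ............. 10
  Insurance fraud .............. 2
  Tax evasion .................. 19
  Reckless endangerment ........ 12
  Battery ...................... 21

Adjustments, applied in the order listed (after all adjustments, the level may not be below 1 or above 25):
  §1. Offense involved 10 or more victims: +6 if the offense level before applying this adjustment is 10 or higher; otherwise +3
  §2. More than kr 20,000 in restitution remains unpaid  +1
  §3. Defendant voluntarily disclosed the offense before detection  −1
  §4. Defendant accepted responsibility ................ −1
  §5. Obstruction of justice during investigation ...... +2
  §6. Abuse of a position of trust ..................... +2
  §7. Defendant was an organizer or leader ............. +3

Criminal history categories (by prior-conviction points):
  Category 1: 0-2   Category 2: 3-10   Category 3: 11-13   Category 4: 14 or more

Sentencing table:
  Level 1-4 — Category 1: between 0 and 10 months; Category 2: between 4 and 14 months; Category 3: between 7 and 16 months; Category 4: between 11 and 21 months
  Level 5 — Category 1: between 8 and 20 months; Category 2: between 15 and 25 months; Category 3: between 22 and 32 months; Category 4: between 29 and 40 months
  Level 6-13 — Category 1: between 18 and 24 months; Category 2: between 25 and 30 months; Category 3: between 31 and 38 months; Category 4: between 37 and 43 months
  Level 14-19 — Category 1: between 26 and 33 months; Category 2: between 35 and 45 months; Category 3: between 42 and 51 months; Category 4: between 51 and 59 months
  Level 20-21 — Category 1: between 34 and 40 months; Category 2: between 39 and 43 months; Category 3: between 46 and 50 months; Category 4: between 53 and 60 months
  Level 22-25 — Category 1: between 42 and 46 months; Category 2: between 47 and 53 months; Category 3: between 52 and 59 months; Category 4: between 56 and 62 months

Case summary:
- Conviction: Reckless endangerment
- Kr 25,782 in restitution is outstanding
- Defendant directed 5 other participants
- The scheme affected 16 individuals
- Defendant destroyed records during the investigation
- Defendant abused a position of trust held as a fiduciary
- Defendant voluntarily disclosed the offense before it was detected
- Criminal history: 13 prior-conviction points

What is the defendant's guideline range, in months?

Base offense level for reckless endangerment: 12.
§1 applies (level before this adjustment is 12 ≥ 10, so +6): 12 + 6 = 18.
§2 applies: 18 + 1 = 19.
§3 applies: 19 − 1 = 18.
§5 applies: 18 + 2 = 20.
§6 applies: 20 + 2 = 22.
§7 applies: 22 + 3 = 25.
Final offense level: 25.
Criminal history: 13 prior points → Category 3 (11-13).
Level 25 falls in the 22-25 band.
Grid: Level 22-25 × Category 3 = 52-59 months.

52-59 months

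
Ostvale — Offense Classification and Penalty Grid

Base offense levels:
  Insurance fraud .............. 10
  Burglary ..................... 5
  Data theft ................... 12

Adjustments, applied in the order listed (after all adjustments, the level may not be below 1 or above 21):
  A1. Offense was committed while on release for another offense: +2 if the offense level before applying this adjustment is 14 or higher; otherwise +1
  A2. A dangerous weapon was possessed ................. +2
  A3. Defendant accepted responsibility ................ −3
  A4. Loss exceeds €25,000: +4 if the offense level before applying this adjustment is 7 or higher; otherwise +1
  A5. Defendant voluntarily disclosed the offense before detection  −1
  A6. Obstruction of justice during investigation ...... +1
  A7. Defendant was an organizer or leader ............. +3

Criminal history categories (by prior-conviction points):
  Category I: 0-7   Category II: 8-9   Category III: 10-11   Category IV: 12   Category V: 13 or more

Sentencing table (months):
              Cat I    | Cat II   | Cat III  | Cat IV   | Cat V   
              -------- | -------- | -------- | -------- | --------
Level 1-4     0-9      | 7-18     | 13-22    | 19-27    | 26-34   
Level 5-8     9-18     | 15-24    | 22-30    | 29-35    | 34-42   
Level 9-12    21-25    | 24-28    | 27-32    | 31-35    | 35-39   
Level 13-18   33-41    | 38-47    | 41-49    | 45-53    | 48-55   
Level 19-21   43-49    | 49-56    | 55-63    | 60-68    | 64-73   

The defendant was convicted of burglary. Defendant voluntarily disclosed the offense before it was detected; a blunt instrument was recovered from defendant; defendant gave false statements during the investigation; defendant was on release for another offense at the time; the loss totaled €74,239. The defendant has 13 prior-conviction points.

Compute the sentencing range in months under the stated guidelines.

35-39 months

Base offense level for burglary: 5.
A1 applies (level before this adjustment is 5 < 14, so +1): 5 + 1 = 6.
A2 applies: 6 + 2 = 8.
A4 applies (level before this adjustment is 8 ≥ 7, so +4): 8 + 4 = 12.
A5 applies: 12 − 1 = 11.
A6 applies: 11 + 1 = 12.
Final offense level: 12.
Criminal history: 13 prior points → Category V (13+).
Level 12 falls in the 9-12 band.
Grid: Level 9-12 × Category V = 35-39 months.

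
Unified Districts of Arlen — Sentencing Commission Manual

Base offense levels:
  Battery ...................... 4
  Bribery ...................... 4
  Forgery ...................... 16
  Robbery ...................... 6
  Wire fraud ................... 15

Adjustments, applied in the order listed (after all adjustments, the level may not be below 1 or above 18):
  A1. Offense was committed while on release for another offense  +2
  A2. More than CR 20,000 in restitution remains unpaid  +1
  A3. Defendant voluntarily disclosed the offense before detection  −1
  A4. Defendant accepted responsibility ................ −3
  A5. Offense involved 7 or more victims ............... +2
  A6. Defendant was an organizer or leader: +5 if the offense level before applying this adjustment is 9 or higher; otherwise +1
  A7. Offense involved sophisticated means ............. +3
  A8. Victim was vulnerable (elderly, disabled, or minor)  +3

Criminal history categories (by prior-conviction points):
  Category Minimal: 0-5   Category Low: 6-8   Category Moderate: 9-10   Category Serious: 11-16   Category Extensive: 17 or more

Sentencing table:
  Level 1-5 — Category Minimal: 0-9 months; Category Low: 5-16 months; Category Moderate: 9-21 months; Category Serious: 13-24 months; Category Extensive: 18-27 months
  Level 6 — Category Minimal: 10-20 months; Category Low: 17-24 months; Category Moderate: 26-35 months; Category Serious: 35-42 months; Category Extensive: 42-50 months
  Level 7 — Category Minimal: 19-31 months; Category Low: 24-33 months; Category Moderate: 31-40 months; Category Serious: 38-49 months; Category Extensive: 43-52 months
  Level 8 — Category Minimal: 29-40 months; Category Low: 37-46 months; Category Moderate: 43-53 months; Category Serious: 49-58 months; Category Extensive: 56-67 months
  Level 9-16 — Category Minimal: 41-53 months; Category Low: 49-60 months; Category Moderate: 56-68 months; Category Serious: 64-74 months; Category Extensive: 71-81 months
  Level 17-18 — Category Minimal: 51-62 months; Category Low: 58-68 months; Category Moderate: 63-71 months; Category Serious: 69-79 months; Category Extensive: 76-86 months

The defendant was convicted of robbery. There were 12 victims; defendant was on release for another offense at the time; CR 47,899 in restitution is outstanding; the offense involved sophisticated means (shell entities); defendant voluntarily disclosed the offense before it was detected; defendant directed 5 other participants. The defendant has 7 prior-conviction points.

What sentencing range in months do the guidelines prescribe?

58-68 months

Base offense level for robbery: 6.
A1 applies: 6 + 2 = 8.
A2 applies: 8 + 1 = 9.
A3 applies: 9 − 1 = 8.
A4 does not apply.
A5 applies: 8 + 2 = 10.
A6 applies (level before this adjustment is 10 ≥ 9, so +5): 10 + 5 = 15.
A7 applies: 15 + 3 = 18.
Final offense level: 18.
Criminal history: 7 prior points → Category Low (6-8).
Level 18 falls in the 17-18 band.
Grid: Level 17-18 × Category Low = 58-68 months.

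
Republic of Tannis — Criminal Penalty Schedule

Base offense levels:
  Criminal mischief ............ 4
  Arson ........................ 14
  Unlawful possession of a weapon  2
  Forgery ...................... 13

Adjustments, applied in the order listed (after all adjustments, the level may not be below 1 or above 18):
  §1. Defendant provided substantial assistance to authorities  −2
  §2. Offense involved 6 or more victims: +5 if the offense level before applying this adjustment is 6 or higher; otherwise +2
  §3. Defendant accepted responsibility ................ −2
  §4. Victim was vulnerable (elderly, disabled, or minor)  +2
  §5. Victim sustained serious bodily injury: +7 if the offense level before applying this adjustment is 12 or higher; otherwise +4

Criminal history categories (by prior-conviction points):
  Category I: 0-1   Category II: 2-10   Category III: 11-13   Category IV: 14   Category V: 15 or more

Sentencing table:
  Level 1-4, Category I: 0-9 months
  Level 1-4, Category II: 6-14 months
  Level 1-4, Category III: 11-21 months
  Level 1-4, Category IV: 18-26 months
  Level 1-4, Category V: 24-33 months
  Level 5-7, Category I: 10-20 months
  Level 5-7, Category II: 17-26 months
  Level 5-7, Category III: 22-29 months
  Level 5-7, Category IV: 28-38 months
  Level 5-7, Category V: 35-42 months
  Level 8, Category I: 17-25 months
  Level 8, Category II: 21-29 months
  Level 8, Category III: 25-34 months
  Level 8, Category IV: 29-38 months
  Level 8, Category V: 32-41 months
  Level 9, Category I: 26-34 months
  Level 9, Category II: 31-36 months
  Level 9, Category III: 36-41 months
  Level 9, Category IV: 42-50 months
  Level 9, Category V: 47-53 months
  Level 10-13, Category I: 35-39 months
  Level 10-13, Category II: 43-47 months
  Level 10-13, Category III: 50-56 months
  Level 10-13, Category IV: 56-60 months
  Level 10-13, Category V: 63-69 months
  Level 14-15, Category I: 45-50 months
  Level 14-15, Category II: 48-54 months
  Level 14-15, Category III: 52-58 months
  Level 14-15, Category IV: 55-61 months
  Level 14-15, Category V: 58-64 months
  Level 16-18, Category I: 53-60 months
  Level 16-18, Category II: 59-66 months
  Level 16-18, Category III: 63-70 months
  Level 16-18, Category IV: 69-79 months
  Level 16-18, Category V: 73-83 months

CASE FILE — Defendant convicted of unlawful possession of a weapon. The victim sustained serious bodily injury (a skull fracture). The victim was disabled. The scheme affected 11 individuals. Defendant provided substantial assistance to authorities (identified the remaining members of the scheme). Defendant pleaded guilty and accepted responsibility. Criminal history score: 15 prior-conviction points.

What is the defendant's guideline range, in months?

35-42 months

Base offense level for unlawful possession of a weapon: 2.
§1 applies: 2 − 2 = 0.
§2 applies (level before this adjustment is 0 < 6, so +2): 0 + 2 = 2.
§3 applies: 2 − 2 = 0.
§4 applies: 0 + 2 = 2.
§5 applies (level before this adjustment is 2 < 12, so +4): 2 + 4 = 6.
Final offense level: 6.
Criminal history: 15 prior points → Category V (15+).
Level 6 falls in the 5-7 band.
Grid: Level 5-7 × Category V = 35-42 months.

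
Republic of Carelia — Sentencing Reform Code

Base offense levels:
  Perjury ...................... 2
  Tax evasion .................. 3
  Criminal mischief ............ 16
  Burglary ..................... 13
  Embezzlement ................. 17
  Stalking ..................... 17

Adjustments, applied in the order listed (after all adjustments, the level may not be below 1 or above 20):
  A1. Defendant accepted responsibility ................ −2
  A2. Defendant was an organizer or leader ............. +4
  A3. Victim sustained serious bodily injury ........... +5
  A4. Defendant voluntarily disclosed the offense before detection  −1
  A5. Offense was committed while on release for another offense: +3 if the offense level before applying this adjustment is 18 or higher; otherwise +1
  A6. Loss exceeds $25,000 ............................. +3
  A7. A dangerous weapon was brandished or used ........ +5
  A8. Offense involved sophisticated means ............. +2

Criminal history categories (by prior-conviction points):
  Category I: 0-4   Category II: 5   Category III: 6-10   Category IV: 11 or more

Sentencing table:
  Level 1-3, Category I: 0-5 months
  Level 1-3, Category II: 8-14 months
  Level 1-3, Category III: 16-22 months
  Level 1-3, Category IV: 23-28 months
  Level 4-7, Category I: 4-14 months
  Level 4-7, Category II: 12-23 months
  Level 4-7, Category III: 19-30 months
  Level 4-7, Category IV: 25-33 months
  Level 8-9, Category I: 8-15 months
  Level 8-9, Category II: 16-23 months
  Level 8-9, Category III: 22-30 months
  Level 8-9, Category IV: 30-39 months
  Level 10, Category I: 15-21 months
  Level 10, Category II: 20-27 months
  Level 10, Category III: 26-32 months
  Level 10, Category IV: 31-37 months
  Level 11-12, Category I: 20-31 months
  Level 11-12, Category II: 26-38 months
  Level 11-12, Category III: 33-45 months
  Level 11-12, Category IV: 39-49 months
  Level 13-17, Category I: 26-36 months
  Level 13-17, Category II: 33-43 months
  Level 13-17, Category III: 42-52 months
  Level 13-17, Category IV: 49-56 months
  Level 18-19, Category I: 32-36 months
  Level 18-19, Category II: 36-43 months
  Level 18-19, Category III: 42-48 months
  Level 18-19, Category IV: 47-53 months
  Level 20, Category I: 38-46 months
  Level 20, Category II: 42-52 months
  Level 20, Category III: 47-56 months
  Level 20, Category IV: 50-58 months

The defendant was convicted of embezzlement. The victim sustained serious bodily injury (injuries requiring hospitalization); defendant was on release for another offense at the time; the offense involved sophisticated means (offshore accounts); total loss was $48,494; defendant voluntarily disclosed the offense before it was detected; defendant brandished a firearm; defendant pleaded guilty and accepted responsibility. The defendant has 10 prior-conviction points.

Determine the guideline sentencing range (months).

Base offense level for embezzlement: 17.
A1 applies: 17 − 2 = 15.
A2 does not apply.
A3 applies: 15 + 5 = 20.
A4 applies: 20 − 1 = 19.
A5 applies (level before this adjustment is 19 ≥ 18, so +3): 19 + 3 = 22.
A6 applies: 22 + 3 = 25.
A7 applies: 25 + 5 = 30.
A8 applies: 30 + 2 = 32.
Level 32 exceeds the maximum of 20; capped at 20.
Final offense level: 20.
Criminal history: 10 prior points → Category III (6-10).
Level 20 falls in the 20 band.
Grid: Level 20 × Category III = 47-56 months.

47-56 months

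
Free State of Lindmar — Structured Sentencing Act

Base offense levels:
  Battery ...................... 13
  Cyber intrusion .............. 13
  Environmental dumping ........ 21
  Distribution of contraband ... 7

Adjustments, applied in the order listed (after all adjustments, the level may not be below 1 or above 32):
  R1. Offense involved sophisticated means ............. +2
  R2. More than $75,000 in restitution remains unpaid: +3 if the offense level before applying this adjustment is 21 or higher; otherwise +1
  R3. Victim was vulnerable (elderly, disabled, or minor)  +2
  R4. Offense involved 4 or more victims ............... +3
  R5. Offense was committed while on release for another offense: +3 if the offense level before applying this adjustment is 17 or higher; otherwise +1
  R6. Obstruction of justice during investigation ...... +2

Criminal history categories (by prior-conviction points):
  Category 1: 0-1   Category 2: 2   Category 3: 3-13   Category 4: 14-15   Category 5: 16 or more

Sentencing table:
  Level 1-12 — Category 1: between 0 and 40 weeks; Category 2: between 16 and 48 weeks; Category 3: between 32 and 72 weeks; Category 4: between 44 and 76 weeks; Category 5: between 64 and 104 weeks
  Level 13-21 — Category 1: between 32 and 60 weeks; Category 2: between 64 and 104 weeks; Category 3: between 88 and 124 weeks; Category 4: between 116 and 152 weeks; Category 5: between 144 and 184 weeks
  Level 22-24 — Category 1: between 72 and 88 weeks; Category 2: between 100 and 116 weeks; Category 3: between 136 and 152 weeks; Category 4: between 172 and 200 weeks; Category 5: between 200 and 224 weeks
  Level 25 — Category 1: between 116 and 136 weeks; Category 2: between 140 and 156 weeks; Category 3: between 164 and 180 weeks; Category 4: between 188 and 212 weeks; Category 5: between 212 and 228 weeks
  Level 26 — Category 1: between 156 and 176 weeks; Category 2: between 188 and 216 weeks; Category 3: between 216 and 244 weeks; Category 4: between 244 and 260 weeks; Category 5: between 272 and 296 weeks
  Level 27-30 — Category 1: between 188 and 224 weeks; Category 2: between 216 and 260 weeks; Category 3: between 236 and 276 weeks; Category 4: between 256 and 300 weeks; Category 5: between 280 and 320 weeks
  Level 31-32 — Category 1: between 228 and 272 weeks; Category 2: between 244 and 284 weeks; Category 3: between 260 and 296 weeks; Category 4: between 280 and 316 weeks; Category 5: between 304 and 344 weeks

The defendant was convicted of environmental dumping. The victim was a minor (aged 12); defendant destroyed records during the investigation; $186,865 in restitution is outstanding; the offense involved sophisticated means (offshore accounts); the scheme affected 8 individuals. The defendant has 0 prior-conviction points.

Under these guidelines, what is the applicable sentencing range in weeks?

228-272 weeks

Base offense level for environmental dumping: 21.
R1 applies: 21 + 2 = 23.
R2 applies (level before this adjustment is 23 ≥ 21, so +3): 23 + 3 = 26.
R3 applies: 26 + 2 = 28.
R4 applies: 28 + 3 = 31.
R5 does not apply.
R6 applies: 31 + 2 = 33.
Level 33 exceeds the maximum of 32; capped at 32.
Final offense level: 32.
Criminal history: 0 prior points → Category 1 (0-1).
Level 32 falls in the 31-32 band.
Grid: Level 31-32 × Category 1 = 228-272 weeks.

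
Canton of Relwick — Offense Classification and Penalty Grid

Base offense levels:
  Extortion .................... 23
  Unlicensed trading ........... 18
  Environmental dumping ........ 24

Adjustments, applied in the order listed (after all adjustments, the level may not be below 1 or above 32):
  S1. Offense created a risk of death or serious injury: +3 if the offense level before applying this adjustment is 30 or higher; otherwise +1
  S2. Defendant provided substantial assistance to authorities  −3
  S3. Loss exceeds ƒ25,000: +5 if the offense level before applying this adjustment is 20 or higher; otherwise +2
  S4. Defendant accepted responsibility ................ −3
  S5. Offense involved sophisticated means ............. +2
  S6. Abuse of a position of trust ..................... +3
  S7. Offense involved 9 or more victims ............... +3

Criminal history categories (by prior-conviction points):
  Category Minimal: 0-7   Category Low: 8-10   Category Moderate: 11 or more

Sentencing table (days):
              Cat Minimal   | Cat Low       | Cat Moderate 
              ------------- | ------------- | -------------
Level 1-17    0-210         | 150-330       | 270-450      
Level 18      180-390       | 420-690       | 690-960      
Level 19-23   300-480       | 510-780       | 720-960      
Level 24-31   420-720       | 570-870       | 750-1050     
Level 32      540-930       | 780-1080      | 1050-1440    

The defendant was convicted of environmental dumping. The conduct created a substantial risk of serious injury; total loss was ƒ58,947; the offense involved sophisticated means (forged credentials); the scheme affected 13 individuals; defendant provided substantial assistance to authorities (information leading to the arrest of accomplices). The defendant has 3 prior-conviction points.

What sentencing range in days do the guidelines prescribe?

Base offense level for environmental dumping: 24.
S1 applies (level before this adjustment is 24 < 30, so +1): 24 + 1 = 25.
S2 applies: 25 − 3 = 22.
S3 applies (level before this adjustment is 22 ≥ 20, so +5): 22 + 5 = 27.
S5 applies: 27 + 2 = 29.
S6 does not apply.
S7 applies: 29 + 3 = 32.
Final offense level: 32.
Criminal history: 3 prior points → Category Minimal (0-7).
Level 32 falls in the 32 band.
Grid: Level 32 × Category Minimal = 540-930 days.

540-930 days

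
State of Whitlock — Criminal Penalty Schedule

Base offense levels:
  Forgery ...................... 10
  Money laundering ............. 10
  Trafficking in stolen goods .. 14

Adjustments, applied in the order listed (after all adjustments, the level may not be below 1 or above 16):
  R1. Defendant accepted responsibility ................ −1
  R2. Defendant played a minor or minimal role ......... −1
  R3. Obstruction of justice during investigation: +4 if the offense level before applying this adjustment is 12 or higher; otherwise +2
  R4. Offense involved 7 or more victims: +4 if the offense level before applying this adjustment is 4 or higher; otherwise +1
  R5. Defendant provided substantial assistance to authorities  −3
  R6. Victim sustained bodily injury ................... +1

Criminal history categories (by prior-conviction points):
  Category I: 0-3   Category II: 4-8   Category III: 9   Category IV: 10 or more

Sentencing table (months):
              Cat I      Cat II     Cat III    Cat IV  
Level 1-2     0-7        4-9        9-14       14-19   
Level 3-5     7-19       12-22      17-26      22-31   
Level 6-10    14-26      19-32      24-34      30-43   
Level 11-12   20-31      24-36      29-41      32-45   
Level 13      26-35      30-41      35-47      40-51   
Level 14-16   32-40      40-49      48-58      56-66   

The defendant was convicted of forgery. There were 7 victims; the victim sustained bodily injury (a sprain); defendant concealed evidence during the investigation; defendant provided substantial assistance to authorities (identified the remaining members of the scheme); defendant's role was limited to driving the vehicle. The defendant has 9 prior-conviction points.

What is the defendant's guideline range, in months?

35-47 months

Base offense level for forgery: 10.
R1 does not apply.
R2 applies: 10 − 1 = 9.
R3 applies (level before this adjustment is 9 < 12, so +2): 9 + 2 = 11.
R4 applies (level before this adjustment is 11 ≥ 4, so +4): 11 + 4 = 15.
R5 applies: 15 − 3 = 12.
R6 applies: 12 + 1 = 13.
Final offense level: 13.
Criminal history: 9 prior points → Category III (9).
Level 13 falls in the 13 band.
Grid: Level 13 × Category III = 35-47 months.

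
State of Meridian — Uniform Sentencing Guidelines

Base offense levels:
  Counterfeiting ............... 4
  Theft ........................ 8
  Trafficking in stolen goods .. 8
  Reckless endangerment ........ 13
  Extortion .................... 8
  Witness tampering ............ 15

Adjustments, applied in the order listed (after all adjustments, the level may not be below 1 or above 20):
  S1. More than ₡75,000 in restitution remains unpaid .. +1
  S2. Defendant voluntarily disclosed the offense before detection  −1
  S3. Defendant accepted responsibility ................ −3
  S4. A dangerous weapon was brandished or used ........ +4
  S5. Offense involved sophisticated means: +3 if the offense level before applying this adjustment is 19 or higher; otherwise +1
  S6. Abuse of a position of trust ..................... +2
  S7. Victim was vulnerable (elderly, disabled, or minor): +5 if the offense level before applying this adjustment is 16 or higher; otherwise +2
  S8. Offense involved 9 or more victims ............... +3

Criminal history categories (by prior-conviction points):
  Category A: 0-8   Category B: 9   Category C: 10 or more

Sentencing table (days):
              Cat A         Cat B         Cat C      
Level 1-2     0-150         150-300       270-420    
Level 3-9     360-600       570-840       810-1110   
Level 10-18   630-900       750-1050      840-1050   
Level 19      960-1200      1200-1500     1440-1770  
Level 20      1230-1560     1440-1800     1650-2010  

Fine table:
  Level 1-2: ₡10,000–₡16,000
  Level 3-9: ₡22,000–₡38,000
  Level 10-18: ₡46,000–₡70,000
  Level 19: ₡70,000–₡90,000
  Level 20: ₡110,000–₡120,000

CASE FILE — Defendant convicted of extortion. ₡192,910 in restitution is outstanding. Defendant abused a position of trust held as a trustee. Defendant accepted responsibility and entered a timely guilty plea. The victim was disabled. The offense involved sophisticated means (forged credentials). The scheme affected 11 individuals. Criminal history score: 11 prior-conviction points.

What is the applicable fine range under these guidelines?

Base offense level for extortion: 8.
S1 applies: 8 + 1 = 9.
S3 applies: 9 − 3 = 6.
S5 applies (level before this adjustment is 6 < 19, so +1): 6 + 1 = 7.
S6 applies: 7 + 2 = 9.
S7 applies (level before this adjustment is 9 < 16, so +2): 9 + 2 = 11.
S8 applies: 11 + 3 = 14.
Final offense level: 14.
Level 14 falls in the 10-18 band.
Fine table: Level 10-18 → ₡46,000–₡70,000.

₡46,000–₡70,000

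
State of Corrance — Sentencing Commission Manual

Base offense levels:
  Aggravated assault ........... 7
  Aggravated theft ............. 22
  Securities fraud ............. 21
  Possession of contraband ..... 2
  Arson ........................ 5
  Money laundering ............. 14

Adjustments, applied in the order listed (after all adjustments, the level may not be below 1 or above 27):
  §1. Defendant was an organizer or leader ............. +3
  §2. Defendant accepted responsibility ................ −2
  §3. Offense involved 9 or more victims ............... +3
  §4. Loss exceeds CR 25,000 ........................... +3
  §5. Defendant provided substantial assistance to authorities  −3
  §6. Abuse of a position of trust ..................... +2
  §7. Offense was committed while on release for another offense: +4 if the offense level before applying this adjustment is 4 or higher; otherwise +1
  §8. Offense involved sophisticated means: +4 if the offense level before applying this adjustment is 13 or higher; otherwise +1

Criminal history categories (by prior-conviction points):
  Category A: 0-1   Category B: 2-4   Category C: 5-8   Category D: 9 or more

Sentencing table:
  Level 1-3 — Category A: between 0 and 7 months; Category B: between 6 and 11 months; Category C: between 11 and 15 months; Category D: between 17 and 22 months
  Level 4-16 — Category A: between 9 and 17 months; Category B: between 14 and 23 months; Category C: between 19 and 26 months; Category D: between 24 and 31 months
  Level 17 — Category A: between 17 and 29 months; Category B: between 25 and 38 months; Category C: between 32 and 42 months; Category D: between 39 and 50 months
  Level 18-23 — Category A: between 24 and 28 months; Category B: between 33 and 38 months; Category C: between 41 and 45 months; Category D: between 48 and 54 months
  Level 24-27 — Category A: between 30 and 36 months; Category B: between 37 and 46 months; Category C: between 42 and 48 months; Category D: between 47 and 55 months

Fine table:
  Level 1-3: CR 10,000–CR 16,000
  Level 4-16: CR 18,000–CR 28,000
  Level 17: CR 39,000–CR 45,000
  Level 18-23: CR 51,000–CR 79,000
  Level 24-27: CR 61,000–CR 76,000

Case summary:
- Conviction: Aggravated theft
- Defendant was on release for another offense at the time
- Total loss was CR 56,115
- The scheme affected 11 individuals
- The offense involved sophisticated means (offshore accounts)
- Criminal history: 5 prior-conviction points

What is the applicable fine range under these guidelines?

CR 61,000–CR 76,000

Base offense level for aggravated theft: 22.
§2 does not apply.
§3 applies: 22 + 3 = 25.
§4 applies: 25 + 3 = 28.
§6 does not apply.
§7 applies (level before this adjustment is 28 ≥ 4, so +4): 28 + 4 = 32.
§8 applies (level before this adjustment is 32 ≥ 13, so +4): 32 + 4 = 36.
Level 36 exceeds the maximum of 27; capped at 27.
Final offense level: 27.
Level 27 falls in the 24-27 band.
Fine table: Level 24-27 → CR 61,000–CR 76,000.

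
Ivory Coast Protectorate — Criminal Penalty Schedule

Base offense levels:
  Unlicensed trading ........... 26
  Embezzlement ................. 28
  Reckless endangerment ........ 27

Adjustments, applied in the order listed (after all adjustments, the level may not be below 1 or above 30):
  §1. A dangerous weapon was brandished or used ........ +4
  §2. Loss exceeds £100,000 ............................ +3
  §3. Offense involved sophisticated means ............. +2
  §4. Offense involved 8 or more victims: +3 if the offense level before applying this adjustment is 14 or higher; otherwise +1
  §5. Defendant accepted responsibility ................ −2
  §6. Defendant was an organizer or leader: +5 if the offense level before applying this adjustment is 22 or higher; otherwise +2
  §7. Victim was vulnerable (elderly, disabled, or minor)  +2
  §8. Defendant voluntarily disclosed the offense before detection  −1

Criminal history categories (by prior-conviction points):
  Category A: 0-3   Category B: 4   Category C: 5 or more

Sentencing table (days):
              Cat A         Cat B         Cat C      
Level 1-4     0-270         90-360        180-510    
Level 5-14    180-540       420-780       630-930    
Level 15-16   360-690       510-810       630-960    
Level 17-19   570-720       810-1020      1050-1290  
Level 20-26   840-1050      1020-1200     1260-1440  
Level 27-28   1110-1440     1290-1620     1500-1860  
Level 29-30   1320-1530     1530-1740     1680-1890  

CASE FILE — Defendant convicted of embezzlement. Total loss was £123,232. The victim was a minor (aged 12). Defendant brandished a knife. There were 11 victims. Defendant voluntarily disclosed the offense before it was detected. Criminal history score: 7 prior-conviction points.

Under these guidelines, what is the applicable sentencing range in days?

Base offense level for embezzlement: 28.
§1 applies: 28 + 4 = 32.
§2 applies: 32 + 3 = 35.
§3 does not apply.
§4 applies (level before this adjustment is 35 ≥ 14, so +3): 35 + 3 = 38.
§7 applies: 38 + 2 = 40.
§8 applies: 40 − 1 = 39.
Level 39 exceeds the maximum of 30; capped at 30.
Final offense level: 30.
Criminal history: 7 prior points → Category C (5+).
Level 30 falls in the 29-30 band.
Grid: Level 29-30 × Category C = 1680-1890 days.

1680-1890 days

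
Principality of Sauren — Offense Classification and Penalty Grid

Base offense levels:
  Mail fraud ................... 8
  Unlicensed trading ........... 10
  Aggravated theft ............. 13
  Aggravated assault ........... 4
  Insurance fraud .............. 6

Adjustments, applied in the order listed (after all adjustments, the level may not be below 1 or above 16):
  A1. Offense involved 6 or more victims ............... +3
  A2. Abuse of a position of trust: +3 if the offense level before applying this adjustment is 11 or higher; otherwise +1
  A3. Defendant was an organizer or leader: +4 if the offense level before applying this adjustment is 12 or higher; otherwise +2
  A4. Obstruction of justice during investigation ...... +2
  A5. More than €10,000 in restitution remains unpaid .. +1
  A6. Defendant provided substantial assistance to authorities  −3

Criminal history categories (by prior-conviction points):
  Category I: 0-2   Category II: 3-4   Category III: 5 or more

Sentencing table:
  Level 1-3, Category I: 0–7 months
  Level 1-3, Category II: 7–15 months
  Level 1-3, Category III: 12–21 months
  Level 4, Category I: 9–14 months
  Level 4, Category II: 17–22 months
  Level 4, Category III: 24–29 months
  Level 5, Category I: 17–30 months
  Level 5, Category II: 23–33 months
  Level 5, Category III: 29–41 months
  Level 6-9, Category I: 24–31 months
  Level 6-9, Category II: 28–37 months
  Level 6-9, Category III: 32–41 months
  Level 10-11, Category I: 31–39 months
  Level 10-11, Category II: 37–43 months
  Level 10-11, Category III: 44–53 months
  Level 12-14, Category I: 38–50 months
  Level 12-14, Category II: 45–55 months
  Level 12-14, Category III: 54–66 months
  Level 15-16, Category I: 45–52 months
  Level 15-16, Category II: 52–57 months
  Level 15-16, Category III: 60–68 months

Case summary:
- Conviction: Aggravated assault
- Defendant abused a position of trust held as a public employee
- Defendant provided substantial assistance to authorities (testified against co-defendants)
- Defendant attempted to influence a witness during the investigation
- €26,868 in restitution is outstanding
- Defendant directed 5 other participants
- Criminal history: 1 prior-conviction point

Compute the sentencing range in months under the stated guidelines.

Base offense level for aggravated assault: 4.
A2 applies (level before this adjustment is 4 < 11, so +1): 4 + 1 = 5.
A3 applies (level before this adjustment is 5 < 12, so +2): 5 + 2 = 7.
A4 applies: 7 + 2 = 9.
A5 applies: 9 + 1 = 10.
A6 applies: 10 − 3 = 7.
Final offense level: 7.
Criminal history: 1 prior point → Category I (0-2).
Level 7 falls in the 6-9 band.
Grid: Level 6-9 × Category I = 24-31 months.

24-31 months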